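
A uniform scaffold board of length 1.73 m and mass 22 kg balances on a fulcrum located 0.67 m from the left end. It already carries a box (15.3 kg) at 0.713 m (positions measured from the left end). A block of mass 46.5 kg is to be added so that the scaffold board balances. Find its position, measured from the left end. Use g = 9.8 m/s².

Choose the fulcrum (at 0.67 m from the left end) as the axis so the support reaction has zero arm there.
Beam weight: 22 × 9.8 = 215.6 N down at 0.865 m → arm 0.195 m, τ = 215.6 × 0.195 = 42.04 N·m clockwise.
Box: 15.3 × 9.8 = 149.9 N down at 0.713 m → arm 0.043 m, τ = 149.9 × 0.043 = 6.446 N·m clockwise.
Net moment of existing loads = 48.49 N·m clockwise.
The block weighs 46.5 × 9.8 = 455.7 N and must supply an equal counterclockwise moment, so its lever arm about the fulcrum is 48.49 / 455.7 = 0.106 m.
That puts it at 0.67 − 0.106 = 0.564 m from the left end.

x ≈ 0.564 m from the left end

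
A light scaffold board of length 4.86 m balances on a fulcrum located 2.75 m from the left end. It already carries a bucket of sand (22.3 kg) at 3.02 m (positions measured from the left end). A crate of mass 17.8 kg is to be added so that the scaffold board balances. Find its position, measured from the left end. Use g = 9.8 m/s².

x ≈ 2.41 m from the left end

About the fulcrum (at 2.75 m from the left end):
Bucket of sand: 22.3 × 9.8 = 218.5 N down at 3.02 m → arm 0.27 m, τ = 218.5 × 0.27 = 59 N·m clockwise.
Net moment of existing loads = 59 N·m clockwise.
The crate weighs 17.8 × 9.8 = 174.4 N and must supply an equal counterclockwise moment, so its lever arm about the fulcrum is 59 / 174.4 = 0.338 m.
That puts it at 2.75 − 0.338 = 2.41 m from the left end.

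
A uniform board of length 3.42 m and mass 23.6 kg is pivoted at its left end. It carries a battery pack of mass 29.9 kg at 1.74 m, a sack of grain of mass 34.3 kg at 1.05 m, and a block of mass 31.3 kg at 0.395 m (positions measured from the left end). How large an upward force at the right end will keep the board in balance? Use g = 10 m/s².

Take moments about the left end.
Beam weight: 23.6 × 10 = 236 N down at 1.71 m → arm 1.71 m, τ = 236 × 1.71 = 403.6 N·m clockwise.
Battery pack: 29.9 × 10 = 299 N down at 1.74 m → arm 1.74 m, τ = 299 × 1.74 = 520.3 N·m clockwise.
Sack of grain: 34.3 × 10 = 343 N down at 1.05 m → arm 1.05 m, τ = 343 × 1.05 = 360.2 N·m clockwise.
Block: 31.3 × 10 = 313 N down at 0.395 m → arm 0.395 m, τ = 313 × 0.395 = 123.6 N·m clockwise.
Net moment of the loads = 1408 N·m clockwise.
The upward force F acts at the right end, arm 3.42 m, giving F × 3.42 counterclockwise.
Setting net torque to zero: F × 3.42 = 1408 → F = 1408 / 3.42 = 412 N.

F ≈ 412 N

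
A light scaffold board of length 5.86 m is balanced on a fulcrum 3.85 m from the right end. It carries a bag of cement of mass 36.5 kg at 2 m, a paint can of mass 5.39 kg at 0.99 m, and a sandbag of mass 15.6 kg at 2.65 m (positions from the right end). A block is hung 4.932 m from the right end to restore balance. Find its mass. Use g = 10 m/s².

Take moments about the fulcrum (at 3.85 m from the right end).
Bag of cement: 36.5 × 10 = 365 N down at 2 m → arm 1.85 m, τ = 365 × 1.85 = 675.2 N·m clockwise.
Paint can: 5.39 × 10 = 53.9 N down at 0.99 m → arm 2.86 m, τ = 53.9 × 2.86 = 154.2 N·m clockwise.
Sandbag: 15.6 × 10 = 156 N down at 2.65 m → arm 1.2 m, τ = 156 × 1.2 = 187.2 N·m clockwise.
Net moment of known loads = 1017 N·m clockwise.
An unknown mass m at 4.932 m has arm 1.082 m; its moment is m·g·1.082 counterclockwise.
Στ = 0 ⇒ m × 10 × 1.082 = 1017 ⇒ m = 1017 / (10 × 1.082) = 94 kg.

m ≈ 94 kg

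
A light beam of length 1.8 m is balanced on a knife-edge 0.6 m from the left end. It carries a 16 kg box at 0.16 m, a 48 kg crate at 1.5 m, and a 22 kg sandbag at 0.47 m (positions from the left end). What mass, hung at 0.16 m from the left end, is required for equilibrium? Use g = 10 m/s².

About the knife-edge (at 0.6 m from the left end):
Box: 16 × 10 = 160 N down at 0.16 m → arm 0.44 m, τ = 160 × 0.44 = 70.4 N·m counterclockwise.
Crate: 48 × 10 = 480 N down at 1.5 m → arm 0.9 m, τ = 480 × 0.9 = 432 N·m clockwise.
Sandbag: 22 × 10 = 220 N down at 0.47 m → arm 0.13 m, τ = 220 × 0.13 = 28.6 N·m counterclockwise.
Net moment of known loads = 333 N·m clockwise.
An unknown mass m at 0.16 m has arm 0.44 m; its moment is m·g·0.44 counterclockwise.
For rotational equilibrium, m × 10 × 0.44 = 333, so m = 333 / (10 × 0.44) = 75.7 kg.

m ≈ 75.7 kg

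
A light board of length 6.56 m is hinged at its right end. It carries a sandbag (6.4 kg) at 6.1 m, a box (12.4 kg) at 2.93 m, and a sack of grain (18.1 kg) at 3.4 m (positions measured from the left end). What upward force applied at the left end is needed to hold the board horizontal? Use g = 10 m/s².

F ≈ 160 N

Take moments about the right end.
Sandbag: 6.4 × 10 = 64 N down at 6.1 m → arm 0.46 m, τ = 64 × 0.46 = 29.44 N·m counterclockwise.
Box: 12.4 × 10 = 124 N down at 2.93 m → arm 3.63 m, τ = 124 × 3.63 = 450.1 N·m counterclockwise.
Sack of grain: 18.1 × 10 = 181 N down at 3.4 m → arm 3.16 m, τ = 181 × 3.16 = 572 N·m counterclockwise.
Net moment of the loads = 1052 N·m counterclockwise.
The upward force F acts at the left end, arm 6.56 m, giving F × 6.56 clockwise.
Balancing moments: F × 6.56 = 1052, giving F = 1052 / 6.56 = 160 N.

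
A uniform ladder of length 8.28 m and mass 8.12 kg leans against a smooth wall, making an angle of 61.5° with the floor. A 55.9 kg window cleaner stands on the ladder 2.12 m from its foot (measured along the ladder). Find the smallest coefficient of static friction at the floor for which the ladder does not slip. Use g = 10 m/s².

Taking torques about the foot of the ladder:
Ladder weight 8.12×10 = 81.2 N acts at 4.14 m along the ladder; its horizontal arm is 4.14·cos61.5° = 1.975 m → τ = 160.4 N·m clockwise.
Window cleaner: 55.9×10 = 559 N at 2.12 m → arm 1.012 m → τ = 565.7 N·m clockwise.
Wall normal N acts horizontally at the top; its moment arm is the height L sinθ = 8.28·sin61.5° = 7.277 m, counterclockwise.
Balancing moments: N × 7.277 = 726.1, giving N = 99.78 N.
ΣFx = 0 ⇒ f = N_wall = 99.78 N. ΣFy = 0 ⇒ N_floor = 640.2 N.
μ_min = f / N_floor = 99.78 / 640.2 = 0.156.

μ_min ≈ 0.156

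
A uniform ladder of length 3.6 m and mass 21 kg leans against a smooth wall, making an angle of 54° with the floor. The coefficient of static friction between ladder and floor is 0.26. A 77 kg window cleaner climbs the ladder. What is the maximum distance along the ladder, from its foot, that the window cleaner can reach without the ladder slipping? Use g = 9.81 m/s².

Taking torques about the foot of the ladder:
Ladder weight 21×9.81 = 206 N acts at 1.8 m along the ladder; its horizontal arm is 1.8·cos54° = 1.058 m → τ = 217.9 N·m clockwise.
Window cleaner weight 77×9.81 = 755.4 N at distance d → arm d·cos54° → τ = 755.4·d·0.5878 clockwise.
Wall normal N at the top has arm L sinθ = 2.912 m counterclockwise, so Στ = 0 gives N·2.912 = 217.9 + 444·d.
ΣFy = 0 ⇒ N_floor = 961.4 N, so the maximum friction is μ_s·N_floor = 0.26×961.4 = 250 N. ΣFx = 0 ⇒ N_wall = f, so at the slipping point N = 250 N.
Substituting: 250×2.912 = 217.9 + 444·d ⇒ d = (728 − 217.9) / 444 = 1.15 m.

d ≈ 1.15 m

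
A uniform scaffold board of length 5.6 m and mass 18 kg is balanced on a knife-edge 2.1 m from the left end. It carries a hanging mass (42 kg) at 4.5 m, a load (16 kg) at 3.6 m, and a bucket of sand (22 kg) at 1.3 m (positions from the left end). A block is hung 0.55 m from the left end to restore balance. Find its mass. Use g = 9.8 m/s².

About the knife-edge (at 2.1 m from the left end):
Beam weight: 18 × 9.8 = 176.4 N down at 2.8 m → arm 0.7 m, τ = 176.4 × 0.7 = 123.5 N·m clockwise.
Hanging mass: 42 × 9.8 = 411.6 N down at 4.5 m → arm 2.4 m, τ = 411.6 × 2.4 = 987.8 N·m clockwise.
Load: 16 × 9.8 = 156.8 N down at 3.6 m → arm 1.5 m, τ = 156.8 × 1.5 = 235.2 N·m clockwise.
Bucket of sand: 22 × 9.8 = 215.6 N down at 1.3 m → arm 0.8 m, τ = 215.6 × 0.8 = 172.5 N·m counterclockwise.
Net moment of known loads = 1174 N·m clockwise.
An unknown mass m at 0.55 m has arm 1.55 m; its moment is m·g·1.55 counterclockwise.
Setting net torque to zero: m × 9.8 × 1.55 = 1174 → m = 1174 / (9.8 × 1.55) = 77.3 kg.

m ≈ 77.3 kg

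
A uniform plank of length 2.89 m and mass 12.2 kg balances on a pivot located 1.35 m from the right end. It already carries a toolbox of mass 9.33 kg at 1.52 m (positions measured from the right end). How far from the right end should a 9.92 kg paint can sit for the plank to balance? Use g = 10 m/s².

Taking torques about the pivot (at 1.35 m from the right end):
Beam weight: 12.2 × 10 = 122 N down at 1.445 m → arm 0.095 m, τ = 122 × 0.095 = 11.59 N·m counterclockwise.
Toolbox: 9.33 × 10 = 93.3 N down at 1.52 m → arm 0.17 m, τ = 93.3 × 0.17 = 15.86 N·m counterclockwise.
Net moment of existing loads = 27.45 N·m counterclockwise.
The paint can weighs 9.92 × 10 = 99.2 N and must supply an equal clockwise moment, so its lever arm about the pivot is 27.45 / 99.2 = 0.277 m.
That puts it at 1.35 − 0.277 = 1.07 m from the right end.

x ≈ 1.07 m from the right end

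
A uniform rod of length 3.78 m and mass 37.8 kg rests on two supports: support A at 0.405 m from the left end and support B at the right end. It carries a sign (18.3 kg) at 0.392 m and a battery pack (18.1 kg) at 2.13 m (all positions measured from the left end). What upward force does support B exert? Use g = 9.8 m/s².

R_B ≈ 253 N

About support A:
Beam weight: 37.8 × 9.8 = 370.4 N down at 1.89 m → arm 1.485 m, τ = 370.4 × 1.485 = 550 N·m clockwise.
Sign: 18.3 × 9.8 = 179.3 N down at 0.392 m → arm 0.013 m, τ = 179.3 × 0.013 = 2.331 N·m counterclockwise.
Battery pack: 18.1 × 9.8 = 177.4 N down at 2.13 m → arm 1.725 m, τ = 177.4 × 1.725 = 306 N·m clockwise.
Net load moment about support A = 853.7 N·m clockwise.
Reaction R at support B is upward at 3.78 m, arm 3.375 m → moment R × 3.375 counterclockwise.
Balancing moments: R × 3.375 = 853.7, giving R = 253 N.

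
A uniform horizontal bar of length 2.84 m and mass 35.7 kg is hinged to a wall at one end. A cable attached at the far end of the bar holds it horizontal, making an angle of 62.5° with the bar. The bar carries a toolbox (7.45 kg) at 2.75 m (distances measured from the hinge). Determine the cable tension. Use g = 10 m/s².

Take moments about the hinge.
Beam weight: 35.7 × 10 = 357 N down at 1.42 m → arm 1.42 m, τ = 357 × 1.42 = 506.9 N·m clockwise.
Toolbox: 7.45 × 10 = 74.5 N down at 2.75 m → arm 2.75 m, τ = 74.5 × 2.75 = 204.9 N·m clockwise.
Total clockwise load moment = 711.8 N·m.
The cable tension T acts at 2.84 m; only its component perpendicular to the bar, T sinθ, produces torque. sin 62.5° = 0.887.
Setting net torque to zero: T × 2.84 × 0.887 = 711.8 → T = 711.8 / 2.519 = 283 N.

T ≈ 283 N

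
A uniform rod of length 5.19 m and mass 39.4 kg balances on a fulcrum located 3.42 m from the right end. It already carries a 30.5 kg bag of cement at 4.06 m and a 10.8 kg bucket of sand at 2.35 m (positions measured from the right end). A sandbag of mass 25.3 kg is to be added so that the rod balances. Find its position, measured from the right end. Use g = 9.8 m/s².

Taking torques about the fulcrum (at 3.42 m from the right end):
Beam weight: 39.4 × 9.8 = 386.1 N down at 2.595 m → arm 0.825 m, τ = 386.1 × 0.825 = 318.5 N·m clockwise.
Bag of cement: 30.5 × 9.8 = 298.9 N down at 4.06 m → arm 0.64 m, τ = 298.9 × 0.64 = 191.3 N·m counterclockwise.
Bucket of sand: 10.8 × 9.8 = 105.8 N down at 2.35 m → arm 1.07 m, τ = 105.8 × 1.07 = 113.2 N·m clockwise.
Net moment of existing loads = 240.4 N·m clockwise.
The sandbag weighs 25.3 × 9.8 = 247.9 N and must supply an equal counterclockwise moment, so its lever arm about the fulcrum is 240.4 / 247.9 = 0.97 m.
That puts it at 3.42 + 0.97 = 4.39 m from the right end.

x ≈ 4.39 m from the right end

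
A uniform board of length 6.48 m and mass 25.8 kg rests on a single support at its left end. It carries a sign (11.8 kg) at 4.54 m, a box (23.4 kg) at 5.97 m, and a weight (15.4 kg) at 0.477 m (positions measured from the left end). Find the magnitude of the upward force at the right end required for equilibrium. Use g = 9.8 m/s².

F ≈ 430 N

About the left end:
Beam weight: 25.8 × 9.8 = 252.8 N down at 3.24 m → arm 3.24 m, τ = 252.8 × 3.24 = 819.1 N·m clockwise.
Sign: 11.8 × 9.8 = 115.6 N down at 4.54 m → arm 4.54 m, τ = 115.6 × 4.54 = 524.8 N·m clockwise.
Box: 23.4 × 9.8 = 229.3 N down at 5.97 m → arm 5.97 m, τ = 229.3 × 5.97 = 1369 N·m clockwise.
Weight: 15.4 × 9.8 = 150.9 N down at 0.477 m → arm 0.477 m, τ = 150.9 × 0.477 = 71.98 N·m clockwise.
Net moment of the loads = 2785 N·m clockwise.
The upward force F acts at the right end, arm 6.48 m, giving F × 6.48 counterclockwise.
Στ = 0 ⇒ F × 6.48 = 2785 ⇒ F = 2785 / 6.48 = 430 N.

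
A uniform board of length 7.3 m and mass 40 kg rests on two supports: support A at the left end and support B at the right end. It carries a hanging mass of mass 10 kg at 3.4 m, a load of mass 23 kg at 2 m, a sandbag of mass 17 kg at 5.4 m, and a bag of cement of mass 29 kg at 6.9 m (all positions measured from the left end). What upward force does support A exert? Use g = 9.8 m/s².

About support B:
Beam weight: 40 × 9.8 = 392 N down at 3.65 m → arm 3.65 m, τ = 392 × 3.65 = 1431 N·m counterclockwise.
Hanging mass: 10 × 9.8 = 98 N down at 3.4 m → arm 3.9 m, τ = 98 × 3.9 = 382.2 N·m counterclockwise.
Load: 23 × 9.8 = 225.4 N down at 2 m → arm 5.3 m, τ = 225.4 × 5.3 = 1195 N·m counterclockwise.
Sandbag: 17 × 9.8 = 166.6 N down at 5.4 m → arm 1.9 m, τ = 166.6 × 1.9 = 316.5 N·m counterclockwise.
Bag of cement: 29 × 9.8 = 284.2 N down at 6.9 m → arm 0.4 m, τ = 284.2 × 0.4 = 113.7 N·m counterclockwise.
Net load moment about support B = 3438 N·m counterclockwise.
Reaction R at support A is upward at 0 m, arm 7.3 m → moment R × 7.3 clockwise.
Στ = 0 ⇒ R × 7.3 = 3438 ⇒ R = 471 N.

R_A ≈ 471 N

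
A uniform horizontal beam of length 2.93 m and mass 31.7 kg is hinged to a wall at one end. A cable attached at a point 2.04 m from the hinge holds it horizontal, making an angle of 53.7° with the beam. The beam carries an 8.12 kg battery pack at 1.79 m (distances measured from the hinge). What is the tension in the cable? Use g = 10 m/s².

T ≈ 371 N

Sum moments about the hinge (the unknown hinge reaction has zero arm there).
Beam weight: 31.7 × 10 = 317 N down at 1.465 m → arm 1.465 m, τ = 317 × 1.465 = 464.4 N·m clockwise.
Battery pack: 8.12 × 10 = 81.2 N down at 1.79 m → arm 1.79 m, τ = 81.2 × 1.79 = 145.3 N·m clockwise.
Total clockwise load moment = 609.7 N·m.
The cable tension T acts at 2.04 m; only its component perpendicular to the beam, T sinθ, produces torque. sin 53.7° = 0.8059.
Setting net torque to zero: T × 2.04 × 0.8059 = 609.7 → T = 609.7 / 1.644 = 371 N.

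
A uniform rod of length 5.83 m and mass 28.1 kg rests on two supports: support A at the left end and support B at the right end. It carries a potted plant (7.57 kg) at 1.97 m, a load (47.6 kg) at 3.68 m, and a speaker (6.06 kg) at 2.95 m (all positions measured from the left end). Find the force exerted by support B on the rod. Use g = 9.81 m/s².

Take moments about support A.
Beam weight: 28.1 × 9.81 = 275.7 N down at 2.915 m → arm 2.915 m, τ = 275.7 × 2.915 = 803.7 N·m clockwise.
Potted plant: 7.57 × 9.81 = 74.26 N down at 1.97 m → arm 1.97 m, τ = 74.26 × 1.97 = 146.3 N·m clockwise.
Load: 47.6 × 9.81 = 467 N down at 3.68 m → arm 3.68 m, τ = 467 × 3.68 = 1719 N·m clockwise.
Speaker: 6.06 × 9.81 = 59.45 N down at 2.95 m → arm 2.95 m, τ = 59.45 × 2.95 = 175.4 N·m clockwise.
Net load moment about support A = 2844 N·m clockwise.
Reaction R at support B is upward at 5.83 m, arm 5.83 m → moment R × 5.83 counterclockwise.
For rotational equilibrium, R × 5.83 = 2844, so R = 488 N.

R_B ≈ 488 N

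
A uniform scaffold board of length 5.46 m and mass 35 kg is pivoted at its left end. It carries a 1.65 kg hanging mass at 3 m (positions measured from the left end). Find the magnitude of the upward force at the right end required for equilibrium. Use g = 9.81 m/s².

F ≈ 181 N

Taking torques about the left end:
Beam weight: 35 × 9.81 = 343.4 N down at 2.73 m → arm 2.73 m, τ = 343.4 × 2.73 = 937.5 N·m clockwise.
Hanging mass: 1.65 × 9.81 = 16.19 N down at 3 m → arm 3 m, τ = 16.19 × 3 = 48.57 N·m clockwise.
Net moment of the loads = 986.1 N·m clockwise.
The upward force F acts at the right end, arm 5.46 m, giving F × 5.46 counterclockwise.
Balancing moments: F × 5.46 = 986.1, giving F = 986.1 / 5.46 = 181 N.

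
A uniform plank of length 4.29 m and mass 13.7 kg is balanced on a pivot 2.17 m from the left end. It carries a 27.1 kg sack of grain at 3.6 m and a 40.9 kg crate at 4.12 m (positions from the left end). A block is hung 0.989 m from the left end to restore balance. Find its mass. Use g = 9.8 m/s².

m ≈ 100 kg

Choose the pivot (at 2.17 m from the left end) as the axis so the support reaction has zero arm there.
Beam weight: 13.7 × 9.8 = 134.3 N down at 2.145 m → arm 0.025 m, τ = 134.3 × 0.025 = 3.358 N·m counterclockwise.
Sack of grain: 27.1 × 9.8 = 265.6 N down at 3.6 m → arm 1.43 m, τ = 265.6 × 1.43 = 379.8 N·m clockwise.
Crate: 40.9 × 9.8 = 400.8 N down at 4.12 m → arm 1.95 m, τ = 400.8 × 1.95 = 781.6 N·m clockwise.
Net moment of known loads = 1158 N·m clockwise.
An unknown mass m at 0.989 m has arm 1.181 m; its moment is m·g·1.181 counterclockwise.
Στ = 0 ⇒ m × 9.8 × 1.181 = 1158 ⇒ m = 1158 / (9.8 × 1.181) = 100 kg.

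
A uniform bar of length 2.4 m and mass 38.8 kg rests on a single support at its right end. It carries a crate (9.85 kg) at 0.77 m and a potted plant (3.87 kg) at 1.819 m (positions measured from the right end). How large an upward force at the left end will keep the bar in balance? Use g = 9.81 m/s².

Taking torques about the right end:
Beam weight: 38.8 × 9.81 = 380.6 N down at 1.2 m → arm 1.2 m, τ = 380.6 × 1.2 = 456.7 N·m counterclockwise.
Crate: 9.85 × 9.81 = 96.63 N down at 0.77 m → arm 0.77 m, τ = 96.63 × 0.77 = 74.41 N·m counterclockwise.
Potted plant: 3.87 × 9.81 = 37.96 N down at 1.819 m → arm 1.819 m, τ = 37.96 × 1.819 = 69.05 N·m counterclockwise.
Net moment of the loads = 600.2 N·m counterclockwise.
The upward force F acts at the left end, arm 2.4 m, giving F × 2.4 clockwise.
For rotational equilibrium, F × 2.4 = 600.2, so F = 600.2 / 2.4 = 250 N.

F ≈ 250 N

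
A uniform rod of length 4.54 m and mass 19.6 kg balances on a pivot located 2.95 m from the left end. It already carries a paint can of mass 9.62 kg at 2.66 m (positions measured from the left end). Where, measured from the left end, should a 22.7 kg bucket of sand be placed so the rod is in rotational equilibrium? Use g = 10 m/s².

Choose the pivot (at 2.95 m from the left end) as the axis so the support reaction has zero arm there.
Beam weight: 19.6 × 10 = 196 N down at 2.27 m → arm 0.68 m, τ = 196 × 0.68 = 133.3 N·m counterclockwise.
Paint can: 9.62 × 10 = 96.2 N down at 2.66 m → arm 0.29 m, τ = 96.2 × 0.29 = 27.9 N·m counterclockwise.
Net moment of existing loads = 161.2 N·m counterclockwise.
The bucket of sand weighs 22.7 × 10 = 227 N and must supply an equal clockwise moment, so its lever arm about the pivot is 161.2 / 227 = 0.71 m.
That puts it at 2.95 + 0.71 = 3.66 m from the left end.

x ≈ 3.66 m from the left end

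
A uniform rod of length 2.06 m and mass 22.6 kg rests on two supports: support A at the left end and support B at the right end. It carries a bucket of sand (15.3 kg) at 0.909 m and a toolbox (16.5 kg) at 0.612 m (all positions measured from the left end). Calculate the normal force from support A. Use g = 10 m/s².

R_A ≈ 314 N

Take moments about support B.
Beam weight: 22.6 × 10 = 226 N down at 1.03 m → arm 1.03 m, τ = 226 × 1.03 = 232.8 N·m counterclockwise.
Bucket of sand: 15.3 × 10 = 153 N down at 0.909 m → arm 1.151 m, τ = 153 × 1.151 = 176.1 N·m counterclockwise.
Toolbox: 16.5 × 10 = 165 N down at 0.612 m → arm 1.448 m, τ = 165 × 1.448 = 238.9 N·m counterclockwise.
Net load moment about support B = 647.8 N·m counterclockwise.
Reaction R at support A is upward at 0 m, arm 2.06 m → moment R × 2.06 clockwise.
Setting net torque to zero: R × 2.06 = 647.8 → R = 314 N.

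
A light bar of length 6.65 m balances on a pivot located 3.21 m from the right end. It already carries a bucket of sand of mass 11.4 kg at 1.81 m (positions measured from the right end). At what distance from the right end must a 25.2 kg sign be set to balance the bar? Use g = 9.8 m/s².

Take moments about the pivot (at 3.21 m from the right end).
Bucket of sand: 11.4 × 9.8 = 111.7 N down at 1.81 m → arm 1.4 m, τ = 111.7 × 1.4 = 156.4 N·m clockwise.
Net moment of existing loads = 156.4 N·m clockwise.
The sign weighs 25.2 × 9.8 = 247 N and must supply an equal counterclockwise moment, so its lever arm about the pivot is 156.4 / 247 = 0.633 m.
That puts it at 3.21 + 0.633 = 3.84 m from the right end.

x ≈ 3.84 m from the right end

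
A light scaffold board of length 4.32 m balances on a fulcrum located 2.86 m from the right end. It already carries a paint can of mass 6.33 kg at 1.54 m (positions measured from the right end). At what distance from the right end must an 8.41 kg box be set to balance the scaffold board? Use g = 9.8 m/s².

Choose the fulcrum (at 2.86 m from the right end) as the axis so the support reaction has zero arm there.
Paint can: 6.33 × 9.8 = 62.03 N down at 1.54 m → arm 1.32 m, τ = 62.03 × 1.32 = 81.88 N·m clockwise.
Net moment of existing loads = 81.88 N·m clockwise.
The box weighs 8.41 × 9.8 = 82.42 N and must supply an equal counterclockwise moment, so its lever arm about the fulcrum is 81.88 / 82.42 = 0.993 m.
That puts it at 2.86 + 0.993 = 3.85 m from the right end.

x ≈ 3.85 m from the right end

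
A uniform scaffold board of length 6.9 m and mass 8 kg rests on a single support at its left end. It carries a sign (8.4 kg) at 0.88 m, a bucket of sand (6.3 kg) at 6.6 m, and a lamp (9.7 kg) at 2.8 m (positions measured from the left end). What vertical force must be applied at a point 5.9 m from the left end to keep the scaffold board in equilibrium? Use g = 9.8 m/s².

Taking torques about the left end:
Beam weight: 8 × 9.8 = 78.4 N down at 3.45 m → arm 3.45 m, τ = 78.4 × 3.45 = 270.5 N·m clockwise.
Sign: 8.4 × 9.8 = 82.32 N down at 0.88 m → arm 0.88 m, τ = 82.32 × 0.88 = 72.44 N·m clockwise.
Bucket of sand: 6.3 × 9.8 = 61.74 N down at 6.6 m → arm 6.6 m, τ = 61.74 × 6.6 = 407.5 N·m clockwise.
Lamp: 9.7 × 9.8 = 95.06 N down at 2.8 m → arm 2.8 m, τ = 95.06 × 2.8 = 266.2 N·m clockwise.
Net moment of the loads = 1017 N·m clockwise.
The upward force F acts at a point 5.9 m from the left end, arm 5.9 m, giving F × 5.9 counterclockwise.
Στ = 0 ⇒ F × 5.9 = 1017 ⇒ F = 1017 / 5.9 = 172 N.

F ≈ 172 N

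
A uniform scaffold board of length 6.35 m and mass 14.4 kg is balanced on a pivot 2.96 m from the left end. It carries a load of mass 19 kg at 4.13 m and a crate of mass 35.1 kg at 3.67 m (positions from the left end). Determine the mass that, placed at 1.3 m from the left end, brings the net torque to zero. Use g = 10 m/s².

Take moments about the pivot (at 2.96 m from the left end).
Beam weight: 14.4 × 10 = 144 N down at 3.175 m → arm 0.215 m, τ = 144 × 0.215 = 30.96 N·m clockwise.
Load: 19 × 10 = 190 N down at 4.13 m → arm 1.17 m, τ = 190 × 1.17 = 222.3 N·m clockwise.
Crate: 35.1 × 10 = 351 N down at 3.67 m → arm 0.71 m, τ = 351 × 0.71 = 249.2 N·m clockwise.
Net moment of known loads = 502.5 N·m clockwise.
An unknown mass m at 1.3 m has arm 1.66 m; its moment is m·g·1.66 counterclockwise.
Balancing moments: m × 10 × 1.66 = 502.5, giving m = 502.5 / (10 × 1.66) = 30.3 kg.

m ≈ 30.3 kg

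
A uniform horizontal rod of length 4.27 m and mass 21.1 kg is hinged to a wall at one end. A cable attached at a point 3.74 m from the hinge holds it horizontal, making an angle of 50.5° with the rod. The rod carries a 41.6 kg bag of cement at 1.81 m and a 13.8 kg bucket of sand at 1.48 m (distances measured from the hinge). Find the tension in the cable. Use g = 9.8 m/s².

Sum moments about the hinge (the unknown hinge reaction has zero arm there).
Beam weight: 21.1 × 9.8 = 206.8 N down at 2.135 m → arm 2.135 m, τ = 206.8 × 2.135 = 441.5 N·m clockwise.
Bag of cement: 41.6 × 9.8 = 407.7 N down at 1.81 m → arm 1.81 m, τ = 407.7 × 1.81 = 737.9 N·m clockwise.
Bucket of sand: 13.8 × 9.8 = 135.2 N down at 1.48 m → arm 1.48 m, τ = 135.2 × 1.48 = 200.1 N·m clockwise.
Total clockwise load moment = 1380 N·m.
The cable tension T acts at 3.74 m; only its component perpendicular to the rod, T sinθ, produces torque. sin 50.5° = 0.7716.
Balancing moments: T × 3.74 × 0.7716 = 1380, giving T = 1380 / 2.886 = 478 N.

T ≈ 478 N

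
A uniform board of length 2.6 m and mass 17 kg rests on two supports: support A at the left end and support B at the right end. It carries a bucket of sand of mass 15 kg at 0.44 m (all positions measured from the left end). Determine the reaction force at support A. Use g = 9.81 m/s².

Choose support B as the axis so its reaction then has zero moment arm.
Beam weight: 17 × 9.81 = 166.8 N down at 1.3 m → arm 1.3 m, τ = 166.8 × 1.3 = 216.8 N·m counterclockwise.
Bucket of sand: 15 × 9.81 = 147.2 N down at 0.44 m → arm 2.16 m, τ = 147.2 × 2.16 = 318 N·m counterclockwise.
Net load moment about support B = 534.8 N·m counterclockwise.
Reaction R at support A is upward at 0 m, arm 2.6 m → moment R × 2.6 clockwise.
Στ = 0 ⇒ R × 2.6 = 534.8 ⇒ R = 206 N.

R_A ≈ 206 N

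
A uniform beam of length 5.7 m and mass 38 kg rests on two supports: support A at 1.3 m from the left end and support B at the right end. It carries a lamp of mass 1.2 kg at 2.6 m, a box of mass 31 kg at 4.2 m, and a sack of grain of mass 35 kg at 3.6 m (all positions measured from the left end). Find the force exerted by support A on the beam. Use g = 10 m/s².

R_A ≈ 527 N

About support B:
Beam weight: 38 × 10 = 380 N down at 2.85 m → arm 2.85 m, τ = 380 × 2.85 = 1083 N·m counterclockwise.
Lamp: 1.2 × 10 = 12 N down at 2.6 m → arm 3.1 m, τ = 12 × 3.1 = 37.2 N·m counterclockwise.
Box: 31 × 10 = 310 N down at 4.2 m → arm 1.5 m, τ = 310 × 1.5 = 465 N·m counterclockwise.
Sack of grain: 35 × 10 = 350 N down at 3.6 m → arm 2.1 m, τ = 350 × 2.1 = 735 N·m counterclockwise.
Net load moment about support B = 2320 N·m counterclockwise.
Reaction R at support A is upward at 1.3 m, arm 4.4 m → moment R × 4.4 clockwise.
For rotational equilibrium, R × 4.4 = 2320, so R = 527 N.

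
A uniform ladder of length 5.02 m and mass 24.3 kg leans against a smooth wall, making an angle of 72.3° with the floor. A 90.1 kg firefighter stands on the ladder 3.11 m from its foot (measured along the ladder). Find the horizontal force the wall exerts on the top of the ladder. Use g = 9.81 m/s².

Choose the foot of the ladder as the axis so the floor normal and friction both act there and drop out.
Ladder weight 24.3×9.81 = 238.4 N acts at 2.51 m along the ladder; its horizontal arm is 2.51·cos72.3° = 0.7631 m → τ = 181.9 N·m clockwise.
Firefighter: 90.1×9.81 = 883.9 N at 3.11 m → arm 0.9455 m → τ = 835.7 N·m clockwise.
Wall normal N acts horizontally at the top; its moment arm is the height L sinθ = 5.02·sin72.3° = 4.782 m, counterclockwise.
For rotational equilibrium, N × 4.782 = 1018, so N = 213 N.

N_wall ≈ 213 N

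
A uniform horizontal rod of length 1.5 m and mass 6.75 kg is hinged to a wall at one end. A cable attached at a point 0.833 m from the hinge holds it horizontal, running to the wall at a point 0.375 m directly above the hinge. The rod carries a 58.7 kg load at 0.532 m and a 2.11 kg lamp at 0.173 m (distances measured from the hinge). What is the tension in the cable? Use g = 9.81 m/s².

Choose the hinge as the axis so the unknown hinge reaction has zero arm there.
Beam weight: 6.75 × 9.81 = 66.22 N down at 0.75 m → arm 0.75 m, τ = 66.22 × 0.75 = 49.66 N·m clockwise.
Load: 58.7 × 9.81 = 575.8 N down at 0.532 m → arm 0.532 m, τ = 575.8 × 0.532 = 306.3 N·m clockwise.
Lamp: 2.11 × 9.81 = 20.7 N down at 0.173 m → arm 0.173 m, τ = 20.7 × 0.173 = 3.581 N·m clockwise.
Total clockwise load moment = 359.5 N·m.
The cable tension T acts at 0.833 m; only its component perpendicular to the rod, T sinθ, produces torque. sinθ = h/√(h²+d²) = 0.375/√(0.375²+0.833²) = 0.4105.
Setting net torque to zero: T × 0.833 × 0.4105 = 359.5 → T = 359.5 / 0.3419 = 1050 N.

T ≈ 1050 N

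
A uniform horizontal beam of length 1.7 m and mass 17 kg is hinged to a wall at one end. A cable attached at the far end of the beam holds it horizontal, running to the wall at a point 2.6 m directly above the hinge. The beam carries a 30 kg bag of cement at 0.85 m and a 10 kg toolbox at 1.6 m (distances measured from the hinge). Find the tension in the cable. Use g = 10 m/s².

About the hinge:
Beam weight: 17 × 10 = 170 N down at 0.85 m → arm 0.85 m, τ = 170 × 0.85 = 144.5 N·m clockwise.
Bag of cement: 30 × 10 = 300 N down at 0.85 m → arm 0.85 m, τ = 300 × 0.85 = 255 N·m clockwise.
Toolbox: 10 × 10 = 100 N down at 1.6 m → arm 1.6 m, τ = 100 × 1.6 = 160 N·m clockwise.
Total clockwise load moment = 559.5 N·m.
The cable tension T acts at 1.7 m; only its component perpendicular to the beam, T sinθ, produces torque. sinθ = h/√(h²+d²) = 2.6/√(2.6²+1.7²) = 0.837.
Στ = 0 ⇒ T × 1.7 × 0.837 = 559.5 ⇒ T = 559.5 / 1.423 = 393 N.

T ≈ 393 N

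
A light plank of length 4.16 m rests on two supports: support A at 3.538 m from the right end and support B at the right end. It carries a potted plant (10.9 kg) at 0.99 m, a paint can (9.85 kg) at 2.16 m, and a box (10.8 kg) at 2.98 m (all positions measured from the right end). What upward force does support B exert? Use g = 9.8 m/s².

About support A:
Potted plant: 10.9 × 9.8 = 106.8 N down at 0.99 m → arm 2.548 m, τ = 106.8 × 2.548 = 272.1 N·m clockwise.
Paint can: 9.85 × 9.8 = 96.53 N down at 2.16 m → arm 1.378 m, τ = 96.53 × 1.378 = 133 N·m clockwise.
Box: 10.8 × 9.8 = 105.8 N down at 2.98 m → arm 0.558 m, τ = 105.8 × 0.558 = 59.04 N·m clockwise.
Net load moment about support A = 464.1 N·m clockwise.
Reaction R at support B is upward at 0 m, arm 3.538 m → moment R × 3.538 counterclockwise.
Στ = 0 ⇒ R × 3.538 = 464.1 ⇒ R = 131 N.

R_B ≈ 131 N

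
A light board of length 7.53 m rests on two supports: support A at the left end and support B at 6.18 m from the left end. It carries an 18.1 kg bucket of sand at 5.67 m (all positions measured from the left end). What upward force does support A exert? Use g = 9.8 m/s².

About support B:
Bucket of sand: 18.1 × 9.8 = 177.4 N down at 5.67 m → arm 0.51 m, τ = 177.4 × 0.51 = 90.47 N·m counterclockwise.
Net load moment about support B = 90.47 N·m counterclockwise.
Reaction R at support A is upward at 0 m, arm 6.18 m → moment R × 6.18 clockwise.
Balancing moments: R × 6.18 = 90.47, giving R = 14.6 N.

R_A ≈ 14.6 N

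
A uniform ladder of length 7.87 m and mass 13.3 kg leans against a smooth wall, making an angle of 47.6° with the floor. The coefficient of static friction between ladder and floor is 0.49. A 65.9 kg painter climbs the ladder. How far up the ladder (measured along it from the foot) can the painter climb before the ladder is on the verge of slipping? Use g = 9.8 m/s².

d ≈ 4.28 m

Take moments about the foot of the ladder.
Ladder weight 13.3×9.8 = 130.3 N acts at 3.935 m along the ladder; its horizontal arm is 3.935·cos47.6° = 2.653 m → τ = 345.7 N·m clockwise.
Painter weight 65.9×9.8 = 645.8 N at distance d → arm d·cos47.6° → τ = 645.8·d·0.6743 clockwise.
Wall normal N at the top has arm L sinθ = 5.812 m counterclockwise, so Στ = 0 gives N·5.812 = 345.7 + 435.5·d.
ΣFy = 0 ⇒ N_floor = 776.1 N, so the maximum friction is μ_s·N_floor = 0.49×776.1 = 380.3 N. ΣFx = 0 ⇒ N_wall = f, so at the slipping point N = 380.3 N.
Substituting: 380.3×5.812 = 345.7 + 435.5·d ⇒ d = (2210 − 345.7) / 435.5 = 4.28 m.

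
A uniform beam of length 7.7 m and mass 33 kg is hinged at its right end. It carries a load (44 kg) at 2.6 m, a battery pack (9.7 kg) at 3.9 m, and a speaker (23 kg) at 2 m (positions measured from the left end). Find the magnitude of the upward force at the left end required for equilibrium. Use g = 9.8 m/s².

Take moments about the right end.
Beam weight: 33 × 9.8 = 323.4 N down at 3.85 m → arm 3.85 m, τ = 323.4 × 3.85 = 1245 N·m counterclockwise.
Load: 44 × 9.8 = 431.2 N down at 2.6 m → arm 5.1 m, τ = 431.2 × 5.1 = 2199 N·m counterclockwise.
Battery pack: 9.7 × 9.8 = 95.06 N down at 3.9 m → arm 3.8 m, τ = 95.06 × 3.8 = 361.2 N·m counterclockwise.
Speaker: 23 × 9.8 = 225.4 N down at 2 m → arm 5.7 m, τ = 225.4 × 5.7 = 1285 N·m counterclockwise.
Net moment of the loads = 5090 N·m counterclockwise.
The upward force F acts at the left end, arm 7.7 m, giving F × 7.7 clockwise.
Balancing moments: F × 7.7 = 5090, giving F = 5090 / 7.7 = 661 N.

F ≈ 661 N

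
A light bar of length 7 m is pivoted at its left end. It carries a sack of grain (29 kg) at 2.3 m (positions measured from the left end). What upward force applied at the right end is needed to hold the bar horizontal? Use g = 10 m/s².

F ≈ 95.3 N

Sum moments about the left end (the unknown pivot reaction has zero arm there).
Sack of grain: 29 × 10 = 290 N down at 2.3 m → arm 2.3 m, τ = 290 × 2.3 = 667 N·m clockwise.
Net moment of the loads = 667 N·m clockwise.
The upward force F acts at the right end, arm 7 m, giving F × 7 counterclockwise.
Setting net torque to zero: F × 7 = 667 → F = 667 / 7 = 95.3 N.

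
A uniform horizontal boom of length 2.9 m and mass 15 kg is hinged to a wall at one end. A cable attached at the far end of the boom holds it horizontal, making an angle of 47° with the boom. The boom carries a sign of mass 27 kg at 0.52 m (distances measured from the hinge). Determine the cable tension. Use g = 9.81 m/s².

About the hinge:
Beam weight: 15 × 9.81 = 147.2 N down at 1.45 m → arm 1.45 m, τ = 147.2 × 1.45 = 213.4 N·m clockwise.
Sign: 27 × 9.81 = 264.9 N down at 0.52 m → arm 0.52 m, τ = 264.9 × 0.52 = 137.7 N·m clockwise.
Total clockwise load moment = 351.1 N·m.
The cable tension T acts at 2.9 m; only its component perpendicular to the boom, T sinθ, produces torque. sin 47° = 0.7314.
Στ = 0 ⇒ T × 2.9 × 0.7314 = 351.1 ⇒ T = 351.1 / 2.121 = 166 N.

T ≈ 166 N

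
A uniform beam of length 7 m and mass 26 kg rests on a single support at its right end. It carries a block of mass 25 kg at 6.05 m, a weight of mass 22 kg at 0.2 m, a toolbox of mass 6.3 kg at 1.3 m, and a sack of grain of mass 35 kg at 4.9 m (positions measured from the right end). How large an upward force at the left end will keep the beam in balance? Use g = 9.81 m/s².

Take moments about the right end.
Beam weight: 26 × 9.81 = 255.1 N down at 3.5 m → arm 3.5 m, τ = 255.1 × 3.5 = 892.9 N·m counterclockwise.
Block: 25 × 9.81 = 245.2 N down at 6.05 m → arm 6.05 m, τ = 245.2 × 6.05 = 1483 N·m counterclockwise.
Weight: 22 × 9.81 = 215.8 N down at 0.2 m → arm 0.2 m, τ = 215.8 × 0.2 = 43.16 N·m counterclockwise.
Toolbox: 6.3 × 9.81 = 61.8 N down at 1.3 m → arm 1.3 m, τ = 61.8 × 1.3 = 80.34 N·m counterclockwise.
Sack of grain: 35 × 9.81 = 343.4 N down at 4.9 m → arm 4.9 m, τ = 343.4 × 4.9 = 1683 N·m counterclockwise.
Net moment of the loads = 4182 N·m counterclockwise.
The upward force F acts at the left end, arm 7 m, giving F × 7 clockwise.
For rotational equilibrium, F × 7 = 4182, so F = 4182 / 7 = 597 N.

F ≈ 597 N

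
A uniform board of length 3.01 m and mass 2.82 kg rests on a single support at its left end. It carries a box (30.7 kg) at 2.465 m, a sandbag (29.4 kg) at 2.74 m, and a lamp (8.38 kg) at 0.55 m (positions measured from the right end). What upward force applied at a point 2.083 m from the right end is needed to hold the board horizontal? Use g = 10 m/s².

F ≈ 534 N

Choose the left end as the axis so the unknown pivot reaction has zero arm there.
Beam weight: 2.82 × 10 = 28.2 N down at 1.505 m → arm 1.505 m, τ = 28.2 × 1.505 = 42.44 N·m clockwise.
Box: 30.7 × 10 = 307 N down at 2.465 m → arm 0.545 m, τ = 307 × 0.545 = 167.3 N·m clockwise.
Sandbag: 29.4 × 10 = 294 N down at 2.74 m → arm 0.27 m, τ = 294 × 0.27 = 79.38 N·m clockwise.
Lamp: 8.38 × 10 = 83.8 N down at 0.55 m → arm 2.46 m, τ = 83.8 × 2.46 = 206.1 N·m clockwise.
Net moment of the loads = 495.2 N·m clockwise.
The upward force F acts at a point 2.083 m from the right end, arm 0.927 m, giving F × 0.927 counterclockwise.
Setting net torque to zero: F × 0.927 = 495.2 → F = 495.2 / 0.927 = 534 N.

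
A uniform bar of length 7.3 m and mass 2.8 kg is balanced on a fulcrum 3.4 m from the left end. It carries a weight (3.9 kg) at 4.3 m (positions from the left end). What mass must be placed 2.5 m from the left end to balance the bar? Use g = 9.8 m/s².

Choose the fulcrum (at 3.4 m from the left end) as the axis so the support reaction has zero arm there.
Beam weight: 2.8 × 9.8 = 27.44 N down at 3.65 m → arm 0.25 m, τ = 27.44 × 0.25 = 6.86 N·m clockwise.
Weight: 3.9 × 9.8 = 38.22 N down at 4.3 m → arm 0.9 m, τ = 38.22 × 0.9 = 34.4 N·m clockwise.
Net moment of known loads = 41.26 N·m clockwise.
An unknown mass m at 2.5 m has arm 0.9 m; its moment is m·g·0.9 counterclockwise.
For rotational equilibrium, m × 9.8 × 0.9 = 41.26, so m = 41.26 / (9.8 × 0.9) = 4.68 kg.

m ≈ 4.68 kg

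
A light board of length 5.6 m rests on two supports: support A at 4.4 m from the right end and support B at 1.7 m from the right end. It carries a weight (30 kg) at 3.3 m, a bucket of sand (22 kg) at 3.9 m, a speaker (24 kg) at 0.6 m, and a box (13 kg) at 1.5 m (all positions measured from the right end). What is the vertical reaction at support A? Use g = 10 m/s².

R_A ≈ 250 N

Sum moments about support B (its reaction then has zero moment arm).
Weight: 30 × 10 = 300 N down at 3.3 m → arm 1.6 m, τ = 300 × 1.6 = 480 N·m counterclockwise.
Bucket of sand: 22 × 10 = 220 N down at 3.9 m → arm 2.2 m, τ = 220 × 2.2 = 484 N·m counterclockwise.
Speaker: 24 × 10 = 240 N down at 0.6 m → arm 1.1 m, τ = 240 × 1.1 = 264 N·m clockwise.
Box: 13 × 10 = 130 N down at 1.5 m → arm 0.2 m, τ = 130 × 0.2 = 26 N·m clockwise.
Net load moment about support B = 674 N·m counterclockwise.
Reaction R at support A is upward at 4.4 m, arm 2.7 m → moment R × 2.7 clockwise.
Balancing moments: R × 2.7 = 674, giving R = 250 N.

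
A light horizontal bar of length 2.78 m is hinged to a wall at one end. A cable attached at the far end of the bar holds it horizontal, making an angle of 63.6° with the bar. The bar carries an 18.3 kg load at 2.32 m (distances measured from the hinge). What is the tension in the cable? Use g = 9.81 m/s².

About the hinge:
Load: 18.3 × 9.81 = 179.5 N down at 2.32 m → arm 2.32 m, τ = 179.5 × 2.32 = 416.4 N·m clockwise.
Total clockwise load moment = 416.4 N·m.
The cable tension T acts at 2.78 m; only its component perpendicular to the bar, T sinθ, produces torque. sin 63.6° = 0.8957.
For rotational equilibrium, T × 2.78 × 0.8957 = 416.4, so T = 416.4 / 2.49 = 167 N.

T ≈ 167 N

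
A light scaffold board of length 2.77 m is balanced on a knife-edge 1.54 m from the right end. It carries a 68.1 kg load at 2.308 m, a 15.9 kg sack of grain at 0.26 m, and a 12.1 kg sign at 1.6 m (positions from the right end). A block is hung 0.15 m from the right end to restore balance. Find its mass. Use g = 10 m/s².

Take moments about the knife-edge (at 1.54 m from the right end).
Load: 68.1 × 10 = 681 N down at 2.308 m → arm 0.768 m, τ = 681 × 0.768 = 523 N·m counterclockwise.
Sack of grain: 15.9 × 10 = 159 N down at 0.26 m → arm 1.28 m, τ = 159 × 1.28 = 203.5 N·m clockwise.
Sign: 12.1 × 10 = 121 N down at 1.6 m → arm 0.06 m, τ = 121 × 0.06 = 7.26 N·m counterclockwise.
Net moment of known loads = 326.8 N·m counterclockwise.
An unknown mass m at 0.15 m has arm 1.39 m; its moment is m·g·1.39 clockwise.
Στ = 0 ⇒ m × 10 × 1.39 = 326.8 ⇒ m = 326.8 / (10 × 1.39) = 23.5 kg.

m ≈ 23.5 kg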